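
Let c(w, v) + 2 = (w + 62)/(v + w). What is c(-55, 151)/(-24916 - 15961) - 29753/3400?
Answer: -14594481947/1667781600 ≈ -8.7508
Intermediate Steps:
c(w, v) = -2 + (62 + w)/(v + w) (c(w, v) = -2 + (w + 62)/(v + w) = -2 + (62 + w)/(v + w))
c(-55, 151)/(-24916 - 15961) - 29753/3400 = ((62 - 1*(-55) - 2*151)/(151 - 55))/(-24916 - 15961) - 29753/3400 = ((62 + 55 - 302)/96)/(-40877) - 29753*1/3400 = ((1/96)*(-185))*(-1/40877) - 29753/3400 = -185/96*(-1/40877) - 29753/3400 = 185/3924192 - 29753/3400 = -14594481947/1667781600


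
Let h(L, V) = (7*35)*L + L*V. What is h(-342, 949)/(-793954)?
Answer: 204174/396977 ≈ 0.51432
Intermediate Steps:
h(L, V) = 245*L + L*V
h(-342, 949)/(-793954) = -342*(245 + 949)/(-793954) = -342*1194*(-1/793954) = -408348*(-1/793954) = 204174/396977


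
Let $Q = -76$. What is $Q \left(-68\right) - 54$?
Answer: $5114$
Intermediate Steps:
$Q \left(-68\right) - 54 = \left(-76\right) \left(-68\right) - 54 = 5168 - 54 = 5114$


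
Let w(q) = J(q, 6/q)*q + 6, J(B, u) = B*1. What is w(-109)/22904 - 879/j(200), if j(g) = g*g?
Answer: 56918423/114520000 ≈ 0.49702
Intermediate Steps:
J(B, u) = B
w(q) = 6 + q**2 (w(q) = q*q + 6 = q**2 + 6 = 6 + q**2)
j(g) = g**2
w(-109)/22904 - 879/j(200) = (6 + (-109)**2)/22904 - 879/(200**2) = (6 + 11881)*(1/22904) - 879/40000 = 11887*(1/22904) - 879*1/40000 = 11887/22904 - 879/40000 = 56918423/114520000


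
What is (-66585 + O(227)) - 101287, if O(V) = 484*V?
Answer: -58004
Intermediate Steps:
(-66585 + O(227)) - 101287 = (-66585 + 484*227) - 101287 = (-66585 + 109868) - 101287 = 43283 - 101287 = -58004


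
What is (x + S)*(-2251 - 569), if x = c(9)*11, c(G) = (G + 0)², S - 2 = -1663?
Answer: 2171400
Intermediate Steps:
S = -1661 (S = 2 - 1663 = -1661)
c(G) = G²
x = 891 (x = 9²*11 = 81*11 = 891)
(x + S)*(-2251 - 569) = (891 - 1661)*(-2251 - 569) = -770*(-2820) = 2171400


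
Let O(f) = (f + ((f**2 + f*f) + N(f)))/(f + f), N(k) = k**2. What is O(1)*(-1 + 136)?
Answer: 270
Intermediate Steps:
O(f) = (f + 3*f**2)/(2*f) (O(f) = (f + ((f**2 + f*f) + f**2))/(f + f) = (f + ((f**2 + f**2) + f**2))/((2*f)) = (f + (2*f**2 + f**2))*(1/(2*f)) = (f + 3*f**2)*(1/(2*f)) = (f + 3*f**2)/(2*f))
O(1)*(-1 + 136) = (1/2 + (3/2)*1)*(-1 + 136) = (1/2 + 3/2)*135 = 2*135 = 270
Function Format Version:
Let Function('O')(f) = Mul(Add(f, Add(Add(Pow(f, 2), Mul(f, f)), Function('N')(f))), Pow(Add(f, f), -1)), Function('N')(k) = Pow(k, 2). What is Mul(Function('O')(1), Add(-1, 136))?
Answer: 270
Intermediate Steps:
Function('O')(f) = Mul(Rational(1, 2), Pow(f, -1), Add(f, Mul(3, Pow(f, 2)))) (Function('O')(f) = Mul(Add(f, Add(Add(Pow(f, 2), Mul(f, f)), Pow(f, 2))), Pow(Add(f, f), -1)) = Mul(Add(f, Add(Add(Pow(f, 2), Pow(f, 2)), Pow(f, 2))), Pow(Mul(2, f), -1)) = Mul(Add(f, Add(Mul(2, Pow(f, 2)), Pow(f, 2))), Mul(Rational(1, 2), Pow(f, -1))) = Mul(Add(f, Mul(3, Pow(f, 2))), Mul(Rational(1, 2), Pow(f, -1))) = Mul(Rational(1, 2), Pow(f, -1), Add(f, Mul(3, Pow(f, 2)))))
Mul(Function('O')(1), Add(-1, 136)) = Mul(Add(Rational(1, 2), Mul(Rational(3, 2), 1)), Add(-1, 136)) = Mul(Add(Rational(1, 2), Rational(3, 2)), 135) = Mul(2, 135) = 270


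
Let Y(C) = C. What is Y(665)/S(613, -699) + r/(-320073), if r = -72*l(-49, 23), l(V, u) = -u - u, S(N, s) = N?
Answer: 70272763/65401583 ≈ 1.0745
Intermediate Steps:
l(V, u) = -2*u
r = 3312 (r = -(-144)*23 = -72*(-46) = 3312)
Y(665)/S(613, -699) + r/(-320073) = 665/613 + 3312/(-320073) = 665*(1/613) + 3312*(-1/320073) = 665/613 - 1104/106691 = 70272763/65401583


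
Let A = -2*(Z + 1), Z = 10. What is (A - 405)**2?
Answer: 182329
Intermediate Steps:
A = -22 (A = -2*(10 + 1) = -2*11 = -22)
(A - 405)**2 = (-22 - 405)**2 = (-427)**2 = 182329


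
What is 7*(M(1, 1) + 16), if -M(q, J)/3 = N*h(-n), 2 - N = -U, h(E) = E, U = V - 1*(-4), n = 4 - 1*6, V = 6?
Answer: -392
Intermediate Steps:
n = -2 (n = 4 - 6 = -2)
U = 10 (U = 6 - 1*(-4) = 6 + 4 = 10)
N = 12 (N = 2 - (-1)*10 = 2 - 1*(-10) = 2 + 10 = 12)
M(q, J) = -72 (M(q, J) = -36*(-1*(-2)) = -36*2 = -3*24 = -72)
7*(M(1, 1) + 16) = 7*(-72 + 16) = 7*(-56) = -392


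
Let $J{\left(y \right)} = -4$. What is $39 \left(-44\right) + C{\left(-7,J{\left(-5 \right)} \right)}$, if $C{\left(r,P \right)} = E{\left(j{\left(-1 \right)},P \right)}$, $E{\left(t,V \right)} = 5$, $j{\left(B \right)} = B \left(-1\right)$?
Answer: $-1711$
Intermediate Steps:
$j{\left(B \right)} = - B$
$C{\left(r,P \right)} = 5$
$39 \left(-44\right) + C{\left(-7,J{\left(-5 \right)} \right)} = 39 \left(-44\right) + 5 = -1716 + 5 = -1711$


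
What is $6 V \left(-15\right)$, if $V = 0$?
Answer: $0$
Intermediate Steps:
$6 V \left(-15\right) = 6 \cdot 0 \left(-15\right) = 0 \left(-15\right) = 0$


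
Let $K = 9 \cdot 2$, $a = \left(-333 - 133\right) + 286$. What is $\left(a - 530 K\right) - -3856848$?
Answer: $3847128$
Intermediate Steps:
$a = -180$ ($a = -466 + 286 = -180$)
$K = 18$
$\left(a - 530 K\right) - -3856848 = \left(-180 - 9540\right) - -3856848 = \left(-180 - 9540\right) + 3856848 = -9720 + 3856848 = 3847128$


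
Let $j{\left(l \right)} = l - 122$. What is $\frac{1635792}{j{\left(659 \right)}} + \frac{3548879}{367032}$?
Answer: $\frac{200764585789}{65698728} \approx 3055.8$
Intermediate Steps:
$j{\left(l \right)} = -122 + l$
$\frac{1635792}{j{\left(659 \right)}} + \frac{3548879}{367032} = \frac{1635792}{-122 + 659} + \frac{3548879}{367032} = \frac{1635792}{537} + 3548879 \cdot \frac{1}{367032} = 1635792 \cdot \frac{1}{537} + \frac{3548879}{367032} = \frac{545264}{179} + \frac{3548879}{367032} = \frac{200764585789}{65698728}$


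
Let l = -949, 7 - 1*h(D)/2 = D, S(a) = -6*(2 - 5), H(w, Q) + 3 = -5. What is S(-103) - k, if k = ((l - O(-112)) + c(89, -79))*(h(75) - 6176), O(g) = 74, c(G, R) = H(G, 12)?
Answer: -6507654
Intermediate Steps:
H(w, Q) = -8 (H(w, Q) = -3 - 5 = -8)
S(a) = 18 (S(a) = -6*(-3) = 18)
h(D) = 14 - 2*D
c(G, R) = -8
k = 6507672 (k = ((-949 - 1*74) - 8)*((14 - 2*75) - 6176) = ((-949 - 74) - 8)*((14 - 150) - 6176) = (-1023 - 8)*(-136 - 6176) = -1031*(-6312) = 6507672)
S(-103) - k = 18 - 1*6507672 = 18 - 6507672 = -6507654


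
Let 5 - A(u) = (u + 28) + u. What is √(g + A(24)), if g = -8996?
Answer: I*√9067 ≈ 95.221*I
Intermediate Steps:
A(u) = -23 - 2*u (A(u) = 5 - ((u + 28) + u) = 5 - ((28 + u) + u) = 5 - (28 + 2*u) = 5 + (-28 - 2*u) = -23 - 2*u)
√(g + A(24)) = √(-8996 + (-23 - 2*24)) = √(-8996 + (-23 - 48)) = √(-8996 - 71) = √(-9067) = I*√9067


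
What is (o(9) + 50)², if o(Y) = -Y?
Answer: 1681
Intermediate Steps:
(o(9) + 50)² = (-1*9 + 50)² = (-9 + 50)² = 41² = 1681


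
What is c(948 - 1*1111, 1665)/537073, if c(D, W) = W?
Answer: 1665/537073 ≈ 0.0031001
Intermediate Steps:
c(948 - 1*1111, 1665)/537073 = 1665/537073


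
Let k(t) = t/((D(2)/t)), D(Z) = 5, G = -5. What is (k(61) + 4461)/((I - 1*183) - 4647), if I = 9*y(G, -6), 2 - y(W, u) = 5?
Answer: -26026/24285 ≈ -1.0717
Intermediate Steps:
y(W, u) = -3 (y(W, u) = 2 - 1*5 = 2 - 5 = -3)
I = -27 (I = 9*(-3) = -27)
k(t) = t**2/5 (k(t) = t/((5/t)) = t*(t/5) = t**2/5)
(k(61) + 4461)/((I - 1*183) - 4647) = ((1/5)*61**2 + 4461)/((-27 - 1*183) - 4647) = ((1/5)*3721 + 4461)/((-27 - 183) - 4647) = (3721/5 + 4461)/(-210 - 4647) = (26026/5)/(-4857) = (26026/5)*(-1/4857) = -26026/24285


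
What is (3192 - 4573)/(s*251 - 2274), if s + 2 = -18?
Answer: 1381/7294 ≈ 0.18933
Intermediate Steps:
s = -20 (s = -2 - 18 = -20)
(3192 - 4573)/(s*251 - 2274) = (3192 - 4573)/(-20*251 - 2274) = -1381/(-5020 - 2274) = -1381/(-7294) = -1381*(-1/7294) = 1381/7294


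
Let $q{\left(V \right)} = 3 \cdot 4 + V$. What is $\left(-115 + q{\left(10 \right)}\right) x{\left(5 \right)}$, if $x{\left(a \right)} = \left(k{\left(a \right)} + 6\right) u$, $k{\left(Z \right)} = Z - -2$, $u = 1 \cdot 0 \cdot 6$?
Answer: $0$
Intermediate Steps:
$u = 0$ ($u = 0 \cdot 6 = 0$)
$q{\left(V \right)} = 12 + V$
$k{\left(Z \right)} = 2 + Z$ ($k{\left(Z \right)} = Z + 2 = 2 + Z$)
$x{\left(a \right)} = 0$ ($x{\left(a \right)} = \left(\left(2 + a\right) + 6\right) 0 = \left(8 + a\right) 0 = 0$)
$\left(-115 + q{\left(10 \right)}\right) x{\left(5 \right)} = \left(-115 + \left(12 + 10\right)\right) 0 = \left(-115 + 22\right) 0 = \left(-93\right) 0 = 0$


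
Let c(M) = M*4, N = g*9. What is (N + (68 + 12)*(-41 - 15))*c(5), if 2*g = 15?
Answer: -88250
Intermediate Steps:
g = 15/2 (g = (½)*15 = 15/2 ≈ 7.5000)
N = 135/2 (N = (15/2)*9 = 135/2 ≈ 67.500)
c(M) = 4*M
(N + (68 + 12)*(-41 - 15))*c(5) = (135/2 + (68 + 12)*(-41 - 15))*(4*5) = (135/2 + 80*(-56))*20 = (135/2 - 4480)*20 = -8825/2*20 = -88250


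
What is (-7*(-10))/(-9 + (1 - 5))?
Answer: -70/13 ≈ -5.3846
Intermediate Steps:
(-7*(-10))/(-9 + (1 - 5)) = 70/(-9 - 4) = 70/(-13) = 70*(-1/13) = -70/13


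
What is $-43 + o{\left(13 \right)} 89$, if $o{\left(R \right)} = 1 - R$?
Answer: $-1111$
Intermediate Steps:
$-43 + o{\left(13 \right)} 89 = -43 + \left(1 - 13\right) 89 = -43 - 1068 = -1111$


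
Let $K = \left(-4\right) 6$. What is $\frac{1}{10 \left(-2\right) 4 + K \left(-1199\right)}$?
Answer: $\frac{1}{28696} \approx 3.4848 \cdot 10^{-5}$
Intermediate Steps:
$K = -24$
$\frac{1}{10 \left(-2\right) 4 + K \left(-1199\right)} = \frac{1}{10 \left(-2\right) 4 - -28776} = \frac{1}{\left(-20\right) 4 + 28776} = \frac{1}{-80 + 28776} = \frac{1}{28696}$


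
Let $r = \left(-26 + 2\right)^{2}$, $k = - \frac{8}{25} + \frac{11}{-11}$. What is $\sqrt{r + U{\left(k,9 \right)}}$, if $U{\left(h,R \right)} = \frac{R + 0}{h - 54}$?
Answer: $\frac{\sqrt{122377521}}{461} \approx 23.997$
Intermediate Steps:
$k = - \frac{33}{25}$ ($k = \left(-8\right) \frac{1}{25} + 11 \left(- \frac{1}{11}\right) = - \frac{8}{25} - 1 = - \frac{33}{25} \approx -1.32$)
$r = 576$ ($r = \left(-24\right)^{2} = 576$)
$U{\left(h,R \right)} = \frac{R}{-54 + h}$
$\sqrt{r + U{\left(k,9 \right)}} = \sqrt{576 + \frac{9}{-54 - \frac{33}{25}}} = \sqrt{576 + \frac{9}{- \frac{1383}{25}}} = \sqrt{576 + 9 \left(- \frac{25}{1383}\right)} = \sqrt{576 - \frac{75}{461}} = \sqrt{\frac{265461}{461}} = \frac{\sqrt{122377521}}{461}$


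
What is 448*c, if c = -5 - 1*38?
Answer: -19264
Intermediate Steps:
c = -43 (c = -5 - 38 = -43)
448*c = 448*(-43) = -19264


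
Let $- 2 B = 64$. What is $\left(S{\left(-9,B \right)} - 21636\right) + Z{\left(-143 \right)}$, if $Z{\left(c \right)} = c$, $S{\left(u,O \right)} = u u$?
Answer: $-21698$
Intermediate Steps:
$B = -32$ ($B = \left(- \frac{1}{2}\right) 64 = -32$)
$S{\left(u,O \right)} = u^{2}$
$\left(S{\left(-9,B \right)} - 21636\right) + Z{\left(-143 \right)} = \left(\left(-9\right)^{2} - 21636\right) - 143 = \left(81 - 21636\right) - 143 = -21555 - 143 = -21698$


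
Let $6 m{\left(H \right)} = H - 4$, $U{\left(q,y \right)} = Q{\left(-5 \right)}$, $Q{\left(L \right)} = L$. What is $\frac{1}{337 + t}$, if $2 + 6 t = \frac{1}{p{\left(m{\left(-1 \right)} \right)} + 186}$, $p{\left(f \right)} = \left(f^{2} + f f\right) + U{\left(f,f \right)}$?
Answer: $\frac{9849}{3315839} \approx 0.0029703$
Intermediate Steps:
$U{\left(q,y \right)} = -5$
$m{\left(H \right)} = - \frac{2}{3} + \frac{H}{6}$ ($m{\left(H \right)} = \frac{H - 4}{6} = \frac{-4 + H}{6} = - \frac{2}{3} + \frac{H}{6}$)
$p{\left(f \right)} = -5 + 2 f^{2}$ ($p{\left(f \right)} = \left(f^{2} + f f\right) - 5 = \left(f^{2} + f^{2}\right) - 5 = 2 f^{2} - 5 = -5 + 2 f^{2}$)
$t = - \frac{3274}{9849}$ ($t = - \frac{1}{3} + \frac{1}{6 \left(\left(-5 + 2 \left(- \frac{2}{3} + \frac{1}{6} \left(-1\right)\right)^{2}\right) + 186\right)} = - \frac{1}{3} + \frac{1}{6 \left(\left(-5 + 2 \left(- \frac{2}{3} - \frac{1}{6}\right)^{2}\right) + 186\right)} = - \frac{1}{3} + \frac{1}{6 \left(\left(-5 + 2 \left(- \frac{5}{6}\right)^{2}\right) + 186\right)} = - \frac{1}{3} + \frac{1}{6 \left(\left(-5 + 2 \cdot \frac{25}{36}\right) + 186\right)} = - \frac{1}{3} + \frac{1}{6 \left(\left(-5 + \frac{25}{18}\right) + 186\right)} = - \frac{1}{3} + \frac{1}{6 \left(- \frac{65}{18} + 186\right)} = - \frac{1}{3} + \frac{1}{6 \cdot \frac{3283}{18}} = - \frac{1}{3} + \frac{1}{6} \cdot \frac{18}{3283} = - \frac{1}{3} + \frac{3}{3283} = - \frac{3274}{9849} \approx -0.33242$)
$\frac{1}{337 + t} = \frac{1}{337 - \frac{3274}{9849}} = \frac{1}{\frac{3315839}{9849}} = \frac{9849}{3315839}$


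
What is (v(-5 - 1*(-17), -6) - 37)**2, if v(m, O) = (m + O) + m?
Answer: 361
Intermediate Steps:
v(m, O) = O + 2*m (v(m, O) = (O + m) + m = O + 2*m)
(v(-5 - 1*(-17), -6) - 37)**2 = ((-6 + 2*(-5 - 1*(-17))) - 37)**2 = ((-6 + 2*(-5 + 17)) - 37)**2 = ((-6 + 2*12) - 37)**2 = ((-6 + 24) - 37)**2 = (18 - 37)**2 = (-19)**2 = 361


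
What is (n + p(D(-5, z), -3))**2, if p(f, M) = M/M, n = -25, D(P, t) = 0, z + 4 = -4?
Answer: 576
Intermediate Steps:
z = -8 (z = -4 - 4 = -8)
p(f, M) = 1
(n + p(D(-5, z), -3))**2 = (-25 + 1)**2 = (-24)**2 = 576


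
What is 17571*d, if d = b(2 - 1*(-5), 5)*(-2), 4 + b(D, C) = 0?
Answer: 140568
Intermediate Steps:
b(D, C) = -4 (b(D, C) = -4 + 0 = -4)
d = 8 (d = -4*(-2) = 8)
17571*d = 17571*8 = 140568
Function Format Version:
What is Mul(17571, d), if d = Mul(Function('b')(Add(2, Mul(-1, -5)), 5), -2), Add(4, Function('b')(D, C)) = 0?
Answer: 140568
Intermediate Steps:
Function('b')(D, C) = -4 (Function('b')(D, C) = Add(-4, 0) = -4)
d = 8 (d = Mul(-4, -2) = 8)
Mul(17571, d) = Mul(17571, 8) = 140568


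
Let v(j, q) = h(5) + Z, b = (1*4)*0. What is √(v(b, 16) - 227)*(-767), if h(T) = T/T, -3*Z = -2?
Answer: -19942*I*√3/3 ≈ -11514.0*I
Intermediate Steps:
Z = ⅔ (Z = -⅓*(-2) = ⅔ ≈ 0.66667)
h(T) = 1
b = 0 (b = 4*0 = 0)
v(j, q) = 5/3 (v(j, q) = 1 + ⅔ = 5/3)
√(v(b, 16) - 227)*(-767) = √(5/3 - 227)*(-767) = √(-676/3)*(-767) = (26*I*√3/3)*(-767) = -19942*I*√3/3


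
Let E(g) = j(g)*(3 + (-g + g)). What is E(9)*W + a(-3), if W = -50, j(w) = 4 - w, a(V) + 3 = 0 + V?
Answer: 744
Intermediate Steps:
a(V) = -3 + V (a(V) = -3 + (0 + V) = -3 + V)
E(g) = 12 - 3*g (E(g) = (4 - g)*(3 + (-g + g)) = (4 - g)*(3 + 0) = (4 - g)*3 = 12 - 3*g)
E(9)*W + a(-3) = (12 - 3*9)*(-50) + (-3 - 3) = (12 - 27)*(-50) - 6 = -15*(-50) - 6 = 750 - 6 = 744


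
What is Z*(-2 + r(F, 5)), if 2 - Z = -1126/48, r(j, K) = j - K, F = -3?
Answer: -3055/12 ≈ -254.58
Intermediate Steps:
Z = 611/24 (Z = 2 - (-1126)/48 = 2 - 1*(-563/24) = 2 + 563/24 = 611/24 ≈ 25.458)
Z*(-2 + r(F, 5)) = 611*(-2 + (-3 - 1*5))/24 = 611*(-2 + (-3 - 5))/24 = 611*(-2 - 8)/24 = (611/24)*(-10) = -3055/12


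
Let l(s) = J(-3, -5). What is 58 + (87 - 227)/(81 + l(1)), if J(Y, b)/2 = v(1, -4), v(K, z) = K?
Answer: 4674/83 ≈ 56.313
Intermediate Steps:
J(Y, b) = 2 (J(Y, b) = 2*1 = 2)
l(s) = 2
58 + (87 - 227)/(81 + l(1)) = 58 + (87 - 227)/(81 + 2) = 58 - 140/83 = 4674/83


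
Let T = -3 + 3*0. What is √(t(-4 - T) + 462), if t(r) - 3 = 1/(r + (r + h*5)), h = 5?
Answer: 2*√61502/23 ≈ 21.565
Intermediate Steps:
T = -3 (T = -3 + 0 = -3)
t(r) = 3 + 1/(25 + 2*r) (t(r) = 3 + 1/(r + (r + 5*5)) = 3 + 1/(r + (r + 25)) = 3 + 1/(r + (25 + r)) = 3 + 1/(25 + 2*r))
√(t(-4 - T) + 462) = √(2*(38 + 3*(-4 - 1*(-3)))/(25 + 2*(-4 - 1*(-3))) + 462) = √(2*(38 + 3*(-4 + 3))/(25 + 2*(-4 + 3)) + 462) = √(2*(38 + 3*(-1))/(25 + 2*(-1)) + 462) = √(2*(38 - 3)/(25 - 2) + 462) = √(2*35/23 + 462) = √(2*(1/23)*35 + 462) = √(70/23 + 462) = √(10696/23) = 2*√61502/23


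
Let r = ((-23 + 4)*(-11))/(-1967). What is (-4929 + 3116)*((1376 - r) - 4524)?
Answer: 1603703913/281 ≈ 5.7071e+6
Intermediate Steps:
r = -209/1967 (r = -19*(-11)*(-1/1967) = 209*(-1/1967) = -209/1967 ≈ -0.10625)
(-4929 + 3116)*((1376 - r) - 4524) = (-4929 + 3116)*((1376 - 1*(-209/1967)) - 4524) = -1813*((1376 + 209/1967) - 4524) = -1813*(2706801/1967 - 4524) = -1813*(-6191907/1967) = 1603703913/281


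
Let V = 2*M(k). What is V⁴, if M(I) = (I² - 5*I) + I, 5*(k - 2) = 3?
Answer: 1097199376/390625 ≈ 2808.8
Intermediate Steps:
k = 13/5 (k = 2 + (⅕)*3 = 2 + ⅗ = 13/5 ≈ 2.6000)
M(I) = I² - 4*I
V = -182/25 (V = 2*(13*(-4 + 13/5)/5) = 2*((13/5)*(-7/5)) = 2*(-91/25) = -182/25 ≈ -7.2800)
V⁴ = (-182/25)⁴ = 1097199376/390625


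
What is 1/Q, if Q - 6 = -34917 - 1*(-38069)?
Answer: 1/3158 ≈ 0.00031666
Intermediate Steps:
Q = 3158 (Q = 6 + (-34917 - 1*(-38069)) = 6 + (-34917 + 38069) = 6 + 3152 = 3158)
1/Q = 1/3158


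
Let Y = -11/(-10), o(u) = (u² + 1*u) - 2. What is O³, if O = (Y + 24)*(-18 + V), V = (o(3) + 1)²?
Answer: 17279566325477/1000 ≈ 1.7280e+10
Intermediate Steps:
o(u) = -2 + u + u² (o(u) = (u² + u) - 2 = (u + u²) - 2 = -2 + u + u²)
V = 121 (V = ((-2 + 3 + 3²) + 1)² = ((-2 + 3 + 9) + 1)² = (10 + 1)² = 11² = 121)
Y = 11/10 (Y = -11*(-⅒) = 11/10 ≈ 1.1000)
O = 25853/10 (O = (11/10 + 24)*(-18 + 121) = (251/10)*103 = 25853/10 ≈ 2585.3)
O³ = (25853/10)³ = 17279566325477/1000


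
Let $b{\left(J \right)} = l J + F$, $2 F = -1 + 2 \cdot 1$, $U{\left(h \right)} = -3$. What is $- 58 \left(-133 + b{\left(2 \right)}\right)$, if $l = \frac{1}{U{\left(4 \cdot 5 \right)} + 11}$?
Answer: $\frac{15341}{2} \approx 7670.5$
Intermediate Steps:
$F = \frac{1}{2}$ ($F = \frac{-1 + 2 \cdot 1}{2} = \frac{-1 + 2}{2} = \frac{1}{2} \cdot 1 = \frac{1}{2} \approx 0.5$)
$l = \frac{1}{8}$ ($l = \frac{1}{-3 + 11} = \frac{1}{8} \approx 0.125$)
$b{\left(J \right)} = \frac{1}{2} + \frac{J}{8}$ ($b{\left(J \right)} = \frac{J}{8} + \frac{1}{2} = \frac{1}{2} + \frac{J}{8}$)
$- 58 \left(-133 + b{\left(2 \right)}\right) = - 58 \left(-133 + \left(\frac{1}{2} + \frac{1}{8} \cdot 2\right)\right) = - 58 \left(-133 + \left(\frac{1}{2} + \frac{1}{4}\right)\right) = - 58 \left(-133 + \frac{3}{4}\right) = \left(-58\right) \left(- \frac{529}{4}\right) = \frac{15341}{2}$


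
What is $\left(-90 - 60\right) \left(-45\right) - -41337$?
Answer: $48087$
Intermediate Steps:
$\left(-90 - 60\right) \left(-45\right) - -41337 = \left(-150\right) \left(-45\right) + 41337 = 6750 + 41337 = 48087$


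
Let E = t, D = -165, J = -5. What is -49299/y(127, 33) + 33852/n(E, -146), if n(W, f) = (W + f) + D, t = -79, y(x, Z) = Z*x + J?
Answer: -2063219/20930 ≈ -98.577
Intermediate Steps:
y(x, Z) = -5 + Z*x (y(x, Z) = Z*x - 5 = -5 + Z*x)
E = -79
n(W, f) = -165 + W + f (n(W, f) = (W + f) - 165 = -165 + W + f)
-49299/y(127, 33) + 33852/n(E, -146) = -49299/(-5 + 33*127) + 33852/(-165 - 79 - 146) = -49299/(-5 + 4191) + 33852/(-390) = -49299/4186 + 33852*(-1/390) = -49299*1/4186 - 434/5 = -49299/4186 - 434/5 = -2063219/20930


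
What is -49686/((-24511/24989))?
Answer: 1241603454/24511 ≈ 50655.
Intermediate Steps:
-49686/((-24511/24989)) = -49686/((-24511*1/24989)) = -49686/(-24511/24989) = -49686*(-24989/24511) = 1241603454/24511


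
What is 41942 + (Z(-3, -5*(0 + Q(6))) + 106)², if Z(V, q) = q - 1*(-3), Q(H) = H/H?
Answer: 52758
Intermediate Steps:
Q(H) = 1
Z(V, q) = 3 + q (Z(V, q) = q + 3 = 3 + q)
41942 + (Z(-3, -5*(0 + Q(6))) + 106)² = 41942 + ((3 - 5*(0 + 1)) + 106)² = 41942 + ((3 - 5*1) + 106)² = 41942 + ((3 - 5) + 106)² = 41942 + (-2 + 106)² = 41942 + 104² = 41942 + 10816 = 52758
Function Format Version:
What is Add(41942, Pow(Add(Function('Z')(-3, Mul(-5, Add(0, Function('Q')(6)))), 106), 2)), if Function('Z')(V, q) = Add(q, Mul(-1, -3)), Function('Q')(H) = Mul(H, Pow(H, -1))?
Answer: 52758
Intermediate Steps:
Function('Q')(H) = 1
Function('Z')(V, q) = Add(3, q) (Function('Z')(V, q) = Add(q, 3) = Add(3, q))
Add(41942, Pow(Add(Function('Z')(-3, Mul(-5, Add(0, Function('Q')(6)))), 106), 2)) = Add(41942, Pow(Add(Add(3, Mul(-5, Add(0, 1))), 106), 2)) = Add(41942, Pow(Add(Add(3, Mul(-5, 1)), 106), 2)) = Add(41942, Pow(Add(Add(3, -5), 106), 2)) = Add(41942, Pow(Add(-2, 106), 2)) = Add(41942, Pow(104, 2)) = Add(41942, 10816) = 52758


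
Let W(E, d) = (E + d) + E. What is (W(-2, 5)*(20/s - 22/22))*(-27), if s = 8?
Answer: -81/2 ≈ -40.500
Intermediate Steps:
W(E, d) = d + 2*E
(W(-2, 5)*(20/s - 22/22))*(-27) = ((5 + 2*(-2))*(20/8 - 22/22))*(-27) = ((5 - 4)*(20*(⅛) - 22*1/22))*(-27) = (1*(5/2 - 1))*(-27) = (1*(3/2))*(-27) = (3/2)*(-27) = -81/2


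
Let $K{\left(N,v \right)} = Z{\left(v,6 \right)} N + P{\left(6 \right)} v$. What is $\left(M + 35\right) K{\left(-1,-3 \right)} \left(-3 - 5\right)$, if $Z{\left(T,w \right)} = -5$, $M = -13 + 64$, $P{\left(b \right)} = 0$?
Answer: $-3440$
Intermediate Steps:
$M = 51$
$K{\left(N,v \right)} = - 5 N$ ($K{\left(N,v \right)} = - 5 N + 0 v = - 5 N + 0 = - 5 N$)
$\left(M + 35\right) K{\left(-1,-3 \right)} \left(-3 - 5\right) = \left(51 + 35\right) \left(-5\right) \left(-1\right) \left(-3 - 5\right) = 86 \cdot 5 \left(-8\right) = 86 \left(-40\right) = -3440$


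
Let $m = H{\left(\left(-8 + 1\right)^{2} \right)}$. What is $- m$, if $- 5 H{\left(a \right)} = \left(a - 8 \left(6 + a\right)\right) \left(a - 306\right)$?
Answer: $\frac{100487}{5} \approx 20097.0$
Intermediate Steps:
$H{\left(a \right)} = - \frac{\left(-306 + a\right) \left(-48 - 7 a\right)}{5}$ ($H{\left(a \right)} = - \frac{\left(a - 8 \left(6 + a\right)\right) \left(a - 306\right)}{5} = - \frac{\left(a - \left(48 + 8 a\right)\right) \left(-306 + a\right)}{5} = - \frac{\left(-48 - 7 a\right) \left(-306 + a\right)}{5} = - \frac{\left(-306 + a\right) \left(-48 - 7 a\right)}{5}$)
$m = - \frac{100487}{5}$ ($m = - \frac{14688}{5} - \frac{2094 \left(-8 + 1\right)^{2}}{5} + \frac{7 \left(\left(-8 + 1\right)^{2}\right)^{2}}{5} = - \frac{14688}{5} - \frac{2094 \left(-7\right)^{2}}{5} + \frac{7 \left(\left(-7\right)^{2}\right)^{2}}{5} = - \frac{14688}{5} - \frac{102606}{5} + \frac{7 \cdot 49^{2}}{5} = - \frac{14688}{5} - \frac{102606}{5} + \frac{7}{5} \cdot 2401 = - \frac{14688}{5} - \frac{102606}{5} + \frac{16807}{5} = - \frac{100487}{5} \approx -20097.0$)
$- m = \left(-1\right) \left(- \frac{100487}{5}\right) = \frac{100487}{5}$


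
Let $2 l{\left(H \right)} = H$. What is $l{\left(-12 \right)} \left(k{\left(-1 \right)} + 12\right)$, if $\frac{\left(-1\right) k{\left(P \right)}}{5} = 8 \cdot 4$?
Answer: $888$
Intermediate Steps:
$l{\left(H \right)} = \frac{H}{2}$
$k{\left(P \right)} = -160$ ($k{\left(P \right)} = - 5 \cdot 8 \cdot 4 = \left(-5\right) 32 = -160$)
$l{\left(-12 \right)} \left(k{\left(-1 \right)} + 12\right) = \frac{1}{2} \left(-12\right) \left(-160 + 12\right) = \left(-6\right) \left(-148\right) = 888$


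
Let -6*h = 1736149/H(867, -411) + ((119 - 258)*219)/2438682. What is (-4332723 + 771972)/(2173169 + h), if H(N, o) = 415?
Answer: -7207337677251060/4397313241409939 ≈ -1.6390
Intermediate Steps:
h = -1411300894201/2024106060 (h = -(1736149/415 + ((119 - 258)*219)/2438682)/6 = -(1736149*(1/415) - 139*219*(1/2438682))/6 = -(1736149/415 - 30441*1/2438682)/6 = -(1736149/415 - 10147/812894)/6 = -⅙*1411300894201/337351010 = -1411300894201/2024106060 ≈ -697.25)
(-4332723 + 771972)/(2173169 + h) = (-4332723 + 771972)/(2173169 - 1411300894201/2024106060) = -3560751/4397313241409939/2024106060 = -3560751*2024106060/4397313241409939 = -7207337677251060/4397313241409939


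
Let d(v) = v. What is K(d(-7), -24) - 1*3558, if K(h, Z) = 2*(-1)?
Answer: -3560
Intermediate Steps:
K(h, Z) = -2
K(d(-7), -24) - 1*3558 = -2 - 1*3558 = -2 - 3558 = -3560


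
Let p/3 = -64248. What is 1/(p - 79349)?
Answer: -1/272093 ≈ -3.6752e-6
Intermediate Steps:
p = -192744 (p = 3*(-64248) = -192744)
1/(p - 79349) = 1/(-192744 - 79349) = 1/(-272093) = -1/272093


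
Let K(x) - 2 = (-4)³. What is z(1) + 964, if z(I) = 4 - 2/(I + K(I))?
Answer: 59050/61 ≈ 968.03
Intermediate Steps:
K(x) = -62 (K(x) = 2 + (-4)³ = 2 - 64 = -62)
z(I) = 4 - 2/(-62 + I) (z(I) = 4 - 2/(I - 62) = 4 - 2/(-62 + I))
z(1) + 964 = 2*(-125 + 2*1)/(-62 + 1) + 964 = 2*(-125 + 2)/(-61) + 964 = 2*(-1/61)*(-123) + 964 = 246/61 + 964 = 59050/61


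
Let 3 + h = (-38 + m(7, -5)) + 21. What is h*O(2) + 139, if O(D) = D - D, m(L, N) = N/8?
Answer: 139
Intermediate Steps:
m(L, N) = N/8 (m(L, N) = N*(⅛) = N/8)
h = -165/8 (h = -3 + ((-38 + (⅛)*(-5)) + 21) = -3 + ((-38 - 5/8) + 21) = -3 + (-309/8 + 21) = -3 - 141/8 = -165/8 ≈ -20.625)
O(D) = 0
h*O(2) + 139 = -165/8*0 + 139 = 0 + 139 = 139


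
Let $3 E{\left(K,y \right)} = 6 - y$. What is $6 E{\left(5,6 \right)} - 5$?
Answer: $-5$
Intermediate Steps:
$E{\left(K,y \right)} = 2 - \frac{y}{3}$ ($E{\left(K,y \right)} = \frac{6 - y}{3} = 2 - \frac{y}{3}$)
$6 E{\left(5,6 \right)} - 5 = 6 \left(2 - 2\right) - 5 = 6 \cdot 0 - 5 = 0 - 5 = -5$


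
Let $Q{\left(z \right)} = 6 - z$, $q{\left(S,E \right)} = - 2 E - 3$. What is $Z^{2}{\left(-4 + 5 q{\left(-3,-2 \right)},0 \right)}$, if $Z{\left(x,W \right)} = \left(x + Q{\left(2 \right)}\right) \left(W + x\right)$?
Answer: $25$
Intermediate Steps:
$q{\left(S,E \right)} = -3 - 2 E$
$Z{\left(x,W \right)} = \left(4 + x\right) \left(W + x\right)$ ($Z{\left(x,W \right)} = \left(x + \left(6 - 2\right)\right) \left(W + x\right) = \left(x + 4\right) \left(W + x\right) = \left(4 + x\right) \left(W + x\right)$)
$Z^{2}{\left(-4 + 5 q{\left(-3,-2 \right)},0 \right)} = \left(\left(-4 + 5 \left(-3 - -4\right)\right)^{2} + 4 \cdot 0 + 4 \left(-4 + 5 \left(-3 - -4\right)\right) + 0 \left(-4 + 5 \left(-3 - -4\right)\right)\right)^{2} = \left(\left(-4 + 5 \left(-3 + 4\right)\right)^{2} + 0 + 4 \left(-4 + 5 \left(-3 + 4\right)\right) + 0 \left(-4 + 5 \left(-3 + 4\right)\right)\right)^{2} = \left(\left(-4 + 5 \cdot 1\right)^{2} + 0 + 4 \left(-4 + 5 \cdot 1\right) + 0 \left(-4 + 5 \cdot 1\right)\right)^{2} = \left(\left(-4 + 5\right)^{2} + 0 + 4 \left(-4 + 5\right) + 0 \left(-4 + 5\right)\right)^{2} = \left(1^{2} + 0 + 4 \cdot 1 + 0 \cdot 1\right)^{2} = \left(1 + 0 + 4 + 0\right)^{2} = 5^{2} = 25$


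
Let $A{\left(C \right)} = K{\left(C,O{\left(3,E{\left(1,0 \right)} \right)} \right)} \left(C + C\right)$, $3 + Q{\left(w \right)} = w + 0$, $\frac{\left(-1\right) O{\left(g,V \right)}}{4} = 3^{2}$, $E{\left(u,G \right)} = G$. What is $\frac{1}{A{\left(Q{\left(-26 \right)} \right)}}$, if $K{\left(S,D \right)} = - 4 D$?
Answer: $- \frac{1}{8352} \approx -0.00011973$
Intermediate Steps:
$O{\left(g,V \right)} = -36$ ($O{\left(g,V \right)} = - 4 \cdot 3^{2} = \left(-4\right) 9 = -36$)
$Q{\left(w \right)} = -3 + w$ ($Q{\left(w \right)} = -3 + \left(w + 0\right) = -3 + w$)
$A{\left(C \right)} = 288 C$ ($A{\left(C \right)} = \left(-4\right) \left(-36\right) \left(C + C\right) = 144 \cdot 2 C = 288 C$)
$\frac{1}{A{\left(Q{\left(-26 \right)} \right)}} = \frac{1}{288 \left(-3 - 26\right)} = \frac{1}{288 \left(-29\right)} = \frac{1}{-8352} = - \frac{1}{8352}$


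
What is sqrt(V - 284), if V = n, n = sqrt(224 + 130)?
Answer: sqrt(-284 + sqrt(354)) ≈ 16.285*I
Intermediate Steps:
n = sqrt(354) ≈ 18.815
V = sqrt(354) ≈ 18.815
sqrt(V - 284) = sqrt(sqrt(354) - 284) = sqrt(-284 + sqrt(354))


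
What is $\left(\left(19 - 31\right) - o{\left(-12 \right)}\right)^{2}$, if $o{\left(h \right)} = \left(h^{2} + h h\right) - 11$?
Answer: $83521$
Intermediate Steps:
$o{\left(h \right)} = -11 + 2 h^{2}$ ($o{\left(h \right)} = \left(h^{2} + h^{2}\right) - 11 = 2 h^{2} - 11 = -11 + 2 h^{2}$)
$\left(\left(19 - 31\right) - o{\left(-12 \right)}\right)^{2} = \left(\left(19 - 31\right) - \left(-11 + 2 \left(-12\right)^{2}\right)\right)^{2} = \left(\left(19 - 31\right) - \left(-11 + 2 \cdot 144\right)\right)^{2} = \left(-12 - \left(-11 + 288\right)\right)^{2} = \left(-12 - 277\right)^{2} = \left(-289\right)^{2} = 83521$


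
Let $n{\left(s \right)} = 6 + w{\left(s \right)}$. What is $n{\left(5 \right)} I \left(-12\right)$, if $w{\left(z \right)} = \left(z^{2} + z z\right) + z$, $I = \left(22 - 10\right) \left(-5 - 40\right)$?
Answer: $395280$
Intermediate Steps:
$I = -540$ ($I = 12 \left(-45\right) = -540$)
$w{\left(z \right)} = z + 2 z^{2}$ ($w{\left(z \right)} = \left(z^{2} + z^{2}\right) + z = 2 z^{2} + z = z + 2 z^{2}$)
$n{\left(s \right)} = 6 + s \left(1 + 2 s\right)$
$n{\left(5 \right)} I \left(-12\right) = \left(6 + 5 \left(1 + 2 \cdot 5\right)\right) \left(-540\right) \left(-12\right) = \left(6 + 5 \left(1 + 10\right)\right) \left(-540\right) \left(-12\right) = \left(6 + 5 \cdot 11\right) \left(-540\right) \left(-12\right) = \left(6 + 55\right) \left(-540\right) \left(-12\right) = 61 \left(-540\right) \left(-12\right) = \left(-32940\right) \left(-12\right) = 395280$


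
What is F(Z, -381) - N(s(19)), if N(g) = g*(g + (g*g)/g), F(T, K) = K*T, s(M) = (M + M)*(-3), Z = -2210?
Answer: 816018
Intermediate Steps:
s(M) = -6*M (s(M) = (2*M)*(-3) = -6*M)
N(g) = 2*g² (N(g) = g*(g + g²/g) = g*(g + g) = g*(2*g) = 2*g²)
F(Z, -381) - N(s(19)) = -381*(-2210) - 2*(-6*19)² = 842010 - 2*(-114)² = 842010 - 2*12996 = 842010 - 1*25992 = 842010 - 25992 = 816018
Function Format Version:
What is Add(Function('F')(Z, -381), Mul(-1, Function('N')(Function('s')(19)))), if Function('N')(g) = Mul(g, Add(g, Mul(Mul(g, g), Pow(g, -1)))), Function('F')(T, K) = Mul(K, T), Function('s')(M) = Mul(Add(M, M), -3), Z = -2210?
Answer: 816018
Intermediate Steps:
Function('s')(M) = Mul(-6, M) (Function('s')(M) = Mul(Mul(2, M), -3) = Mul(-6, M))
Function('N')(g) = Mul(2, Pow(g, 2)) (Function('N')(g) = Mul(g, Add(g, Mul(Pow(g, 2), Pow(g, -1)))) = Mul(g, Add(g, g)) = Mul(g, Mul(2, g)) = Mul(2, Pow(g, 2)))
Add(Function('F')(Z, -381), Mul(-1, Function('N')(Function('s')(19)))) = Add(Mul(-381, -2210), Mul(-1, Mul(2, Pow(Mul(-6, 19), 2)))) = Add(842010, Mul(-1, Mul(2, Pow(-114, 2)))) = Add(842010, Mul(-1, Mul(2, 12996))) = Add(842010, Mul(-1, 25992)) = Add(842010, -25992) = 816018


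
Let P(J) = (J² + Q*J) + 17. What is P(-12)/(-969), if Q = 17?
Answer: 43/969 ≈ 0.044376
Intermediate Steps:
P(J) = 17 + J² + 17*J (P(J) = (J² + 17*J) + 17 = 17 + J² + 17*J)
P(-12)/(-969) = (17 + (-12)² + 17*(-12))/(-969) = (17 + 144 - 204)*(-1/969) = -43*(-1/969) = 43/969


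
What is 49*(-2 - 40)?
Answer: -2058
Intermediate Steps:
49*(-2 - 40) = 49*(-42) = -2058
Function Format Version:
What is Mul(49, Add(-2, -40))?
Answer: -2058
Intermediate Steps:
Mul(49, Add(-2, -40)) = Mul(49, -42) = -2058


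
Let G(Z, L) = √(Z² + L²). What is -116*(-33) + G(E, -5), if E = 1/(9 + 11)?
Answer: 3828 + √10001/20 ≈ 3833.0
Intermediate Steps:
E = 1/20 ≈ 0.050000
G(Z, L) = √(L² + Z²)
-116*(-33) + G(E, -5) = -116*(-33) + √((-5)² + (1/20)²) = 3828 + √(25 + 1/400) = 3828 + √(10001/400) = 3828 + √10001/20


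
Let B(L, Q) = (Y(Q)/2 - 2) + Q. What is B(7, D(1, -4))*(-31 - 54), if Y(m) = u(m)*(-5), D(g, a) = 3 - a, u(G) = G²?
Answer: 19975/2 ≈ 9987.5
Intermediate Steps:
Y(m) = -5*m² (Y(m) = m²*(-5) = -5*m²)
B(L, Q) = -2 + Q - 5*Q²/2 (B(L, Q) = (-5*Q²/2 - 2) + Q = (-2 - 5*Q²/2) + Q = -2 + Q - 5*Q²/2)
B(7, D(1, -4))*(-31 - 54) = (-2 + (3 - 1*(-4)) - 5*(3 - 1*(-4))²/2)*(-31 - 54) = (-2 + (3 + 4) - 5*(3 + 4)²/2)*(-85) = (-2 + 7 - 5/2*7²)*(-85) = (-2 + 7 - 5/2*49)*(-85) = (-2 + 7 - 245/2)*(-85) = -235/2*(-85) = 19975/2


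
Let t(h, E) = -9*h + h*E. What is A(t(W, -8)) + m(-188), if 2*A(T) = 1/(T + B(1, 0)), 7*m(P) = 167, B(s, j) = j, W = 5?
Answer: 28383/1190 ≈ 23.851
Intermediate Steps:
t(h, E) = -9*h + E*h
m(P) = 167/7 (m(P) = (1/7)*167 = 167/7)
A(T) = 1/(2*T) (A(T) = 1/(2*(T + 0)) = 1/(2*T))
A(t(W, -8)) + m(-188) = 1/(2*((5*(-9 - 8)))) + 167/7 = 1/(2*((5*(-17)))) + 167/7 = (1/2)/(-85) + 167/7 = (1/2)*(-1/85) + 167/7 = -1/170 + 167/7 = 28383/1190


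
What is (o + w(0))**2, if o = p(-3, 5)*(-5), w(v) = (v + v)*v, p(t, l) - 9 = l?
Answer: 4900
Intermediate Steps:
p(t, l) = 9 + l
w(v) = 2*v**2 (w(v) = (2*v)*v = 2*v**2)
o = -70 (o = (9 + 5)*(-5) = 14*(-5) = -70)
(o + w(0))**2 = (-70 + 2*0**2)**2 = (-70 + 2*0)**2 = (-70 + 0)**2 = (-70)**2 = 4900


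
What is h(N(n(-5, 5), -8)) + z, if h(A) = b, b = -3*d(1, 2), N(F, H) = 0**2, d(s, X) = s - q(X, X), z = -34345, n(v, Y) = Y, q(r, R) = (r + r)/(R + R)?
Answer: -34345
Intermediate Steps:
q(r, R) = r/R (q(r, R) = (2*r)/((2*R)) = (2*r)*(1/(2*R)) = r/R)
d(s, X) = -1 + s (d(s, X) = s - X/X = s - 1*1 = s - 1 = -1 + s)
N(F, H) = 0
b = 0 (b = -3*(-1 + 1) = -3*0 = 0)
h(A) = 0
h(N(n(-5, 5), -8)) + z = 0 - 34345 = -34345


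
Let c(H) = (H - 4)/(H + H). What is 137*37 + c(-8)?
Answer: 20279/4 ≈ 5069.8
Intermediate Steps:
c(H) = (-4 + H)/(2*H) (c(H) = (-4 + H)/((2*H)) = (-4 + H)*(1/(2*H)) = (-4 + H)/(2*H))
137*37 + c(-8) = 137*37 + (1/2)*(-4 - 8)/(-8) = 5069 + (1/2)*(-1/8)*(-12) = 5069 + 3/4 = 20279/4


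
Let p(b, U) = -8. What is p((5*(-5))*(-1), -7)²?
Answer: 64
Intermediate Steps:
p((5*(-5))*(-1), -7)² = (-8)² = 64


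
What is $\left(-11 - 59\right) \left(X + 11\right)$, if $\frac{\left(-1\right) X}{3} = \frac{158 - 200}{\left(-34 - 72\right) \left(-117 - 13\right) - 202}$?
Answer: $- \frac{1743980}{2263} \approx -770.65$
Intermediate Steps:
$X = \frac{21}{2263}$ ($X = - 3 \frac{158 - 200}{\left(-34 - 72\right) \left(-117 - 13\right) - 202} = - 3 \left(- \frac{42}{\left(-34 - 72\right) \left(-130\right) - 202}\right) = - 3 \left(- \frac{42}{\left(-106\right) \left(-130\right) - 202}\right) = - 3 \left(- \frac{42}{13780 - 202}\right) = - 3 \left(- \frac{42}{13578}\right) = - 3 \left(\left(-42\right) \frac{1}{13578}\right) = \left(-3\right) \left(- \frac{7}{2263}\right) = \frac{21}{2263} \approx 0.0092797$)
$\left(-11 - 59\right) \left(X + 11\right) = \left(-11 - 59\right) \left(\frac{21}{2263} + 11\right) = \left(-70\right) \frac{24914}{2263} = - \frac{1743980}{2263}$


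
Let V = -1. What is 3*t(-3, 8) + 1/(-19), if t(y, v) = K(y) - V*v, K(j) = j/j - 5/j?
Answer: 607/19 ≈ 31.947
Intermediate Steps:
K(j) = 1 - 5/j
t(y, v) = v + (-5 + y)/y (t(y, v) = (-5 + y)/y - (-1)*v = (-5 + y)/y + v = v + (-5 + y)/y)
3*t(-3, 8) + 1/(-19) = 3*(1 + 8 - 5/(-3)) + 1/(-19) = 3*(1 + 8 - 5*(-⅓)) - 1/19 = 3*(1 + 8 + 5/3) - 1/19 = 3*(32/3) - 1/19 = 32 - 1/19 = 607/19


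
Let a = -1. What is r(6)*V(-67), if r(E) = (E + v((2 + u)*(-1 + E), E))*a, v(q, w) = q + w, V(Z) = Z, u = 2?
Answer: 2144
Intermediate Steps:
r(E) = 4 - 6*E (r(E) = (E + ((2 + 2)*(-1 + E) + E))*(-1) = (E + (4*(-1 + E) + E))*(-1) = (E + ((-4 + 4*E) + E))*(-1) = (E + (-4 + 5*E))*(-1) = (-4 + 6*E)*(-1) = 4 - 6*E)
r(6)*V(-67) = (4 - 6*6)*(-67) = (4 - 36)*(-67) = -32*(-67) = 2144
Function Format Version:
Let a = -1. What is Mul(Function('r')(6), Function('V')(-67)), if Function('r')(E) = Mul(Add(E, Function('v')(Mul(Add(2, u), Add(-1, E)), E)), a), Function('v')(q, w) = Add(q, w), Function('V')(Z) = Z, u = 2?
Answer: 2144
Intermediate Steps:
Function('r')(E) = Add(4, Mul(-6, E)) (Function('r')(E) = Mul(Add(E, Add(Mul(Add(2, 2), Add(-1, E)), E)), -1) = Mul(Add(E, Add(Mul(4, Add(-1, E)), E)), -1) = Mul(Add(E, Add(Add(-4, Mul(4, E)), E)), -1) = Mul(Add(E, Add(-4, Mul(5, E))), -1) = Mul(Add(-4, Mul(6, E)), -1) = Add(4, Mul(-6, E)))
Mul(Function('r')(6), Function('V')(-67)) = Mul(Add(4, Mul(-6, 6)), -67) = Mul(Add(4, -36), -67) = Mul(-32, -67) = 2144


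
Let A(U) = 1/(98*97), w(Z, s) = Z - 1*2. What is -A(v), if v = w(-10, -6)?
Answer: -1/9506 ≈ -0.00010520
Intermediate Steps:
w(Z, s) = -2 + Z (w(Z, s) = Z - 2 = -2 + Z)
v = -12 (v = -2 - 10 = -12)
A(U) = 1/9506 (A(U) = (1/98)*(1/97) = 1/9506)
-A(v) = -1*1/9506 = -1/9506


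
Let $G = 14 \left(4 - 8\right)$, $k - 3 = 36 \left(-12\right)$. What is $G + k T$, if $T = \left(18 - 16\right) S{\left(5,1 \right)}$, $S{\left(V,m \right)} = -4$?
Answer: $3376$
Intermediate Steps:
$T = -8$ ($T = \left(18 - 16\right) \left(-4\right) = 2 \left(-4\right) = -8$)
$k = -429$ ($k = 3 + 36 \left(-12\right) = 3 - 432 = -429$)
$G = -56$ ($G = 14 \left(-4\right) = -56$)
$G + k T = -56 - -3432 = -56 + 3432 = 3376$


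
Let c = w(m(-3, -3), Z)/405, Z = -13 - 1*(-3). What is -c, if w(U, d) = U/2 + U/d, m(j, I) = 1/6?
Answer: -1/6075 ≈ -0.00016461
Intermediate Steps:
m(j, I) = 1/6
Z = -10 (Z = -13 + 3 = -10)
w(U, d) = U/2 + U/d (w(U, d) = U*(1/2) + U/d = U/2 + U/d)
c = 1/6075 (c = ((1/2)*(1/6) + (1/6)/(-10))/405 = (1/12 + (1/6)*(-1/10))*(1/405) = (1/12 - 1/60)*(1/405) = (1/15)*(1/405) = 1/6075 ≈ 0.00016461)
-c = -1*1/6075 = -1/6075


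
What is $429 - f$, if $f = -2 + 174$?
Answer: $257$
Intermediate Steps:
$f = 172$
$429 - f = 429 - 172 = 257$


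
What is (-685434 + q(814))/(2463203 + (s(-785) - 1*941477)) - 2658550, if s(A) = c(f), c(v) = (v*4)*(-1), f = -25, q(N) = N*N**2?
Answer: -2022655922295/760913 ≈ -2.6582e+6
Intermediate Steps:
q(N) = N**3
c(v) = -4*v (c(v) = (4*v)*(-1) = -4*v)
s(A) = 100 (s(A) = -4*(-25) = 100)
(-685434 + q(814))/(2463203 + (s(-785) - 1*941477)) - 2658550 = (-685434 + 814**3)/(2463203 + (100 - 1*941477)) - 2658550 = (-685434 + 539353144)/(2463203 + (100 - 941477)) - 2658550 = 538667710/(2463203 - 941377) - 2658550 = 538667710/1521826 - 2658550 = 538667710*(1/1521826) - 2658550 = 269333855/760913 - 2658550 = -2022655922295/760913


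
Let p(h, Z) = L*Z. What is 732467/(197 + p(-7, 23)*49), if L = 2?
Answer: 732467/2451 ≈ 298.84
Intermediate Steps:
p(h, Z) = 2*Z
732467/(197 + p(-7, 23)*49) = 732467/(197 + (2*23)*49) = 732467/(197 + 46*49) = 732467/(197 + 2254) = 732467/2451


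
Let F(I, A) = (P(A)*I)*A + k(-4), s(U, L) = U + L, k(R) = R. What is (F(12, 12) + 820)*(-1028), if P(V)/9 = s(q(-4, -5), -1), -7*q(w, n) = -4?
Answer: -1875072/7 ≈ -2.6787e+5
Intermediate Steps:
q(w, n) = 4/7 (q(w, n) = -⅐*(-4) = 4/7)
s(U, L) = L + U
P(V) = -27/7 (P(V) = 9*(-1 + 4/7) = 9*(-3/7) = -27/7)
F(I, A) = -4 - 27*A*I/7 (F(I, A) = (-27*I/7)*A - 4 = -27*A*I/7 - 4 = -4 - 27*A*I/7)
(F(12, 12) + 820)*(-1028) = ((-4 - 27/7*12*12) + 820)*(-1028) = ((-4 - 3888/7) + 820)*(-1028) = (-3916/7 + 820)*(-1028) = (1824/7)*(-1028) = -1875072/7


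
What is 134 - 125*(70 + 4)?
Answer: -9116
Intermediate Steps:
134 - 125*(70 + 4) = 134 - 125*74 = 134 - 9250 = -9116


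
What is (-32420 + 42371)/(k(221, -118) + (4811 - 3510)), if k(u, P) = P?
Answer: 9951/1183 ≈ 8.4117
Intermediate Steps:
(-32420 + 42371)/(k(221, -118) + (4811 - 3510)) = (-32420 + 42371)/(-118 + (4811 - 3510)) = 9951/(-118 + 1301) = 9951/1183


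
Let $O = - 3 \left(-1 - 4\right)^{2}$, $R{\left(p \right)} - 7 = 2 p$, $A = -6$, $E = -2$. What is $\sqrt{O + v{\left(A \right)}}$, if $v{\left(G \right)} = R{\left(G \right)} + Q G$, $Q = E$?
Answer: $2 i \sqrt{17} \approx 8.2462 i$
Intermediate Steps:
$R{\left(p \right)} = 7 + 2 p$
$Q = -2$
$v{\left(G \right)} = 7$ ($v{\left(G \right)} = \left(7 + 2 G\right) - 2 G = 7$)
$O = -75$ ($O = - 3 \left(-5\right)^{2} = \left(-3\right) 25 = -75$)
$\sqrt{O + v{\left(A \right)}} = \sqrt{-75 + 7} = \sqrt{-68} = 2 i \sqrt{17}$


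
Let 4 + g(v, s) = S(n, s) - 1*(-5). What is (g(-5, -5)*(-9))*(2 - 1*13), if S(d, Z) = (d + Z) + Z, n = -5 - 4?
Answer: -1782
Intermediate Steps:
n = -9
S(d, Z) = d + 2*Z (S(d, Z) = (Z + d) + Z = d + 2*Z)
g(v, s) = -8 + 2*s (g(v, s) = -4 + ((-9 + 2*s) - 1*(-5)) = -4 + ((-9 + 2*s) + 5) = -4 + (-4 + 2*s) = -8 + 2*s)
(g(-5, -5)*(-9))*(2 - 1*13) = ((-8 + 2*(-5))*(-9))*(2 - 1*13) = ((-8 - 10)*(-9))*(2 - 13) = -18*(-9)*(-11) = 162*(-11) = -1782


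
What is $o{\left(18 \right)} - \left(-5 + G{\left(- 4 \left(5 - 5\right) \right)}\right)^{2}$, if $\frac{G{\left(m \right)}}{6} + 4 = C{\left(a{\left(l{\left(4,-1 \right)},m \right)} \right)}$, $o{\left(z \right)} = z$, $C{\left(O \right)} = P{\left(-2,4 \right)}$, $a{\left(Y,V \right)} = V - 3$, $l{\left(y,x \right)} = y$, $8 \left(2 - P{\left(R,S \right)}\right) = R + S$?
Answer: $- \frac{1297}{4} \approx -324.25$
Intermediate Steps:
$P{\left(R,S \right)} = 2 - \frac{R}{8} - \frac{S}{8}$ ($P{\left(R,S \right)} = 2 - \frac{R + S}{8} = 2 - \left(\frac{R}{8} + \frac{S}{8}\right) = 2 - \frac{R}{8} - \frac{S}{8}$)
$a{\left(Y,V \right)} = -3 + V$
$C{\left(O \right)} = \frac{7}{4}$ ($C{\left(O \right)} = 2 - - \frac{1}{4} - \frac{1}{2} = 2 + \frac{1}{4} - \frac{1}{2} = \frac{7}{4}$)
$G{\left(m \right)} = - \frac{27}{2}$ ($G{\left(m \right)} = -24 + 6 \cdot \frac{7}{4} = -24 + \frac{21}{2} = - \frac{27}{2}$)
$o{\left(18 \right)} - \left(-5 + G{\left(- 4 \left(5 - 5\right) \right)}\right)^{2} = 18 - \left(-5 - \frac{27}{2}\right)^{2} = 18 - \left(- \frac{37}{2}\right)^{2} = 18 - \frac{1369}{4} = - \frac{1297}{4}$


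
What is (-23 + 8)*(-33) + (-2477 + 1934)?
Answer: -48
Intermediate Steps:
(-23 + 8)*(-33) + (-2477 + 1934) = -15*(-33) - 543 = 495 - 543 = -48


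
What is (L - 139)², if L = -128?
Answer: 71289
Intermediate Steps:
(L - 139)² = (-128 - 139)² = (-267)² = 71289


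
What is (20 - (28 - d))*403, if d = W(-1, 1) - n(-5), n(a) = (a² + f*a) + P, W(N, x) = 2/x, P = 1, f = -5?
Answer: -22971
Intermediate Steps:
n(a) = 1 + a² - 5*a (n(a) = (a² - 5*a) + 1 = 1 + a² - 5*a)
d = -49 (d = 2/1 - (1 + (-5)² - 5*(-5)) = 2*1 - (1 + 25 + 25) = 2 - 1*51 = 2 - 51 = -49)
(20 - (28 - d))*403 = (20 - (28 - 1*(-49)))*403 = (20 - (28 + 49))*403 = (20 - 1*77)*403 = (20 - 77)*403 = -57*403 = -22971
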